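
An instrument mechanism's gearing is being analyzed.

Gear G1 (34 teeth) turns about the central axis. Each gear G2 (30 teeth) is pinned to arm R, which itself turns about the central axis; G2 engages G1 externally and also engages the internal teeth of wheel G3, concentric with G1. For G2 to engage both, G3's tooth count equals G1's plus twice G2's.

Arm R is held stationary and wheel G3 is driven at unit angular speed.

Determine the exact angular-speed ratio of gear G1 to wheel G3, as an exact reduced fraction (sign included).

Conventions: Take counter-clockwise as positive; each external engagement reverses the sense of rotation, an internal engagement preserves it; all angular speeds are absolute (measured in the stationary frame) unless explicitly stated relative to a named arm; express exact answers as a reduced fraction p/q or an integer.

planetary set (34T centre, 30T on arm, 94T internal) — Willis relation
ring teeth: 34 + 2·30 = 94
34(ω_sun−ω_arm) = −94(ω_ring−ω_arm),  ω_arm = 0, ω_ring = 1
ω_sun = 0 − (94/34)(1−0) = -47/17
ω_out/ω_in = -47/17

-47/17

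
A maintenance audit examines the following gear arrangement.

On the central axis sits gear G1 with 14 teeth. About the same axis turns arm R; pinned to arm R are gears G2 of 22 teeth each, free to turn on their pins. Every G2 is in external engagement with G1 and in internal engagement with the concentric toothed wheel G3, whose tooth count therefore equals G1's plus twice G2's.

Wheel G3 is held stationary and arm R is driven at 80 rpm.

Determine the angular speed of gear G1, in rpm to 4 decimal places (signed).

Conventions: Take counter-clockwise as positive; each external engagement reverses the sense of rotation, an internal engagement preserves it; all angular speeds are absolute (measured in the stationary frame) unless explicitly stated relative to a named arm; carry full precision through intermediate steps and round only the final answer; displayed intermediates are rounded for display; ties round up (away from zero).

+411.4286 rpm

topology: planetary set — G1 14T / G2 22T / G3 58T, arm = carrier (Willis)
normalise by the input: solve with ω_arm = 1, then scale by 80 rpm
ring teeth: 14 + 2·22 = 58
14(ω_sun−ω_arm) = −58(ω_ring−ω_arm),  ω_ring = 0, ω_arm = 1
ω_sun = 1 − (58/14)(0−1) = 36/7
scale: ω_sun = 36/7 × 80 rpm = +411.4286 rpm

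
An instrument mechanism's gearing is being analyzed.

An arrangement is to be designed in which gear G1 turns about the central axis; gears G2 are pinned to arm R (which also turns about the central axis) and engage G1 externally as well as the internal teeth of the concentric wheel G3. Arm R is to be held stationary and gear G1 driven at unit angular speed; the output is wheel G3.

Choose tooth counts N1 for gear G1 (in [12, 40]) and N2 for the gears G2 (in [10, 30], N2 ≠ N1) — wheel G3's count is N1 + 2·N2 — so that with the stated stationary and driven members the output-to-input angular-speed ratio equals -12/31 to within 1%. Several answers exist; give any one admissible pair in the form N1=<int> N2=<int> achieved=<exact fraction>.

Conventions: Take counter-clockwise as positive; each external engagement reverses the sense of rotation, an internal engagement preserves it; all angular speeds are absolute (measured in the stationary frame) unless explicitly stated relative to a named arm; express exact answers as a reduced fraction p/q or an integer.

class = planetary set [ratio -12/31 wanted; Willis about the carrier]
Willis with ω_arm = 0: ω_ring/ω_sun = −N1/N3; set equal to -12/31  ⇒  N3/N1 = −1/(-12/31) = 31/12
N3 = N1 + 2·N2  ⇒  N2/N1 = (N3/N1 − 1)/2 = (31/12 − 1)/2 = 19/24
smallest multiple with N1 ≥ 12 and N2 ≥ 10: k = 1  ⇒  N1 = 1·24 = 24, N2 = 1·19 = 19 (N1 ≤ 40, N2 ≤ 30, N2 ≠ N1 ✓), N3 = 24 + 2·19 = 62
check: −N1/N3 with N1 = 24, N3 = 62 gives -12/31; |achieved − target| = 0 ≤ 3/775 ✓

N1=24 N2=19 achieved=-12/31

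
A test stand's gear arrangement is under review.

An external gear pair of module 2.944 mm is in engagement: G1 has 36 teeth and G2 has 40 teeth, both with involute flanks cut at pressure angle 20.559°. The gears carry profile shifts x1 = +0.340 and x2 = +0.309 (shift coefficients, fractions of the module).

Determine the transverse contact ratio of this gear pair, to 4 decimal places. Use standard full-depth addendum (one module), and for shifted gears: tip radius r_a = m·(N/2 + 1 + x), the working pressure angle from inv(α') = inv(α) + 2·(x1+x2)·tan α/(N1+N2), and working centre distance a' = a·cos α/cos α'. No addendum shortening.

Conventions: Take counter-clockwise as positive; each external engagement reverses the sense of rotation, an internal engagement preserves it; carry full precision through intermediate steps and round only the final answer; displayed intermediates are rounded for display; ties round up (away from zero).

class = single-mesh tooth geometry [involute pair 36T × 40T, m = 2.944]
base radii: r_b1 = 49.616996, r_b2 = 55.129996
tip radii: r_a1 = 56.936960, r_a2 = 62.733696
inv(α') = inv(20.559°) + 2·(+0.340+0.309)·tan α/(36+40) = 0.02264219  ⇒  α' = 22.86979°
a' = a·cos α / cos α' = 111.8720·cos 20.559°/cos 22.86979° = 113.683609
action lengths: √(r_a1²−r_b1²) = 27.927963, √(r_a2²−r_b2²) = 29.936603
base pitch p_b = π·m·cos α = 8.659799
CR = (27.927963 + 29.936603 − 113.683609·sin 22.86979°)/8.659799 = 1.580034
contact ratio ≈ 1.5800

1.5800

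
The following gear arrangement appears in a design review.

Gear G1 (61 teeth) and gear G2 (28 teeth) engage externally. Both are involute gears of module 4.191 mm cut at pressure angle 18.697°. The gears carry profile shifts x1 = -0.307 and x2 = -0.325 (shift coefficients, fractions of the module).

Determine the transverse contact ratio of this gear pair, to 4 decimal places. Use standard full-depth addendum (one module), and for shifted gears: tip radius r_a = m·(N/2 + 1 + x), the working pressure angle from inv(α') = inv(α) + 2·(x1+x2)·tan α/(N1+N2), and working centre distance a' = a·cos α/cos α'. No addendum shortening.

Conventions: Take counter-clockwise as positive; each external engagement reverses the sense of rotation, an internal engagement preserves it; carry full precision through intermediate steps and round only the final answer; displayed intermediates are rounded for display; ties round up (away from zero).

single-mesh involute tooth geometry (61T engaging 28T at module 4.191)
base radii: r_b1 = 121.079773, r_b2 = 55.577601
tip radii: r_a1 = 130.729863, r_a2 = 61.502925
inv(α') = inv(18.697°) + 2·(-0.307-0.325)·tan α/(61+28) = 0.00729239  ⇒  α' = 15.85911°
a' = a·cos α / cos α' = 186.4995·cos 18.697°/cos 15.85911° = 183.647632
action lengths: √(r_a1²−r_b1²) = 49.294885, √(r_a2²−r_b2²) = 26.338946
base pitch p_b = π·m·cos α = 12.471584
CR = (49.294885 + 26.338946 − 183.647632·sin 15.85911°)/12.471584 = 2.040473
contact ratio ≈ 2.0405

2.0405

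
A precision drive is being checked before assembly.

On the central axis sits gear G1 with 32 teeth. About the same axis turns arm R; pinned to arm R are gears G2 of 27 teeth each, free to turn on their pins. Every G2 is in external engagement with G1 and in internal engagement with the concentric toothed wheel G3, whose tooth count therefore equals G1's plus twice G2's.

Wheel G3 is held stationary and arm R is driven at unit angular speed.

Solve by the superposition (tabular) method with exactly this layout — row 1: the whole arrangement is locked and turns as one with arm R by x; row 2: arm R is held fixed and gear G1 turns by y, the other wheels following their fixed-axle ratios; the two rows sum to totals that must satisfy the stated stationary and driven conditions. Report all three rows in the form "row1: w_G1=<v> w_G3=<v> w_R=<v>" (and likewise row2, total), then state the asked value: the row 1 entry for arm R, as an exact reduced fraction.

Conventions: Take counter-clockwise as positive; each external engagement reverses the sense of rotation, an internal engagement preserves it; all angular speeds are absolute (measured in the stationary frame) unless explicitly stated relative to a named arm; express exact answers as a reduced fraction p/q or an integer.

planetary set (32T centre, 27T on arm, 86T internal) — Willis relation
row 1 — lock + rotate with arm: ω_sun = ω_ring = ω_arm = x
row 2 (arm held, sun turns y): ω_ring = −(32/86)·y, ω_arm = 0
boundary: total ω_ring = x − (32/86)·y = 0 and total ω_arm = x = 1  ⇒  y = 43/16, x = 1
row 2 ring = −(32/86)·43/16 = -1
totals (row 1 + row 2): sun 1 + 43/16 = 59/16, ring 1 + (-1) = 0, arm 1 + 0 = 1
asked cell (row1, arm) = 1

row1: w_G1=1 w_G3=1 w_R=1
row2: w_G1=43/16 w_G3=-1 w_R=0
total: w_G1=59/16 w_G3=0 w_R=1
asked value: 1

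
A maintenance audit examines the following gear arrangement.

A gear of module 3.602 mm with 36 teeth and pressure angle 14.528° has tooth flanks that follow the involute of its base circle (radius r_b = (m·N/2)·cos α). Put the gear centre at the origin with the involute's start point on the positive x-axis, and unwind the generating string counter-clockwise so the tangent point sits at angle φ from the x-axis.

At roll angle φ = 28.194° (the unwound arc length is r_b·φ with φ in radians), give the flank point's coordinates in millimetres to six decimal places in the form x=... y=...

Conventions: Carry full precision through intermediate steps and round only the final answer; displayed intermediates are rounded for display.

topology: single-mesh involute geometry — m = 3.602, N = 36
pitch radius r_p = m·N/2 = 3.602·36/2 = 64.836000
base radius r_b = r_p·cos α = 64.836000·cos 14.528° = 62.762880
roll angle φ = 28.194° = 0.49207813 rad
x = r_b·(cos φ + φ·sin φ) = 69.907769
y = r_b·(sin φ − φ·cos φ) = 2.432938

x=69.907769 y=2.432938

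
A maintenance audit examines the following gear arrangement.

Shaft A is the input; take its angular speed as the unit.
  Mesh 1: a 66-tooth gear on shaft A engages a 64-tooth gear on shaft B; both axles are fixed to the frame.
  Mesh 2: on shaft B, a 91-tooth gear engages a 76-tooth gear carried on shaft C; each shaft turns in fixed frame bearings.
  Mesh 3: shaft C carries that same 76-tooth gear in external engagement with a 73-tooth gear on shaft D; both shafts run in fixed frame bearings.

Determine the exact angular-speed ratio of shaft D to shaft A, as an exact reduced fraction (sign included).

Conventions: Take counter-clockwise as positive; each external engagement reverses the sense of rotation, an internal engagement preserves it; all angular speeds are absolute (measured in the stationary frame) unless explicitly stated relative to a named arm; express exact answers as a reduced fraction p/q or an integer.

-3003/2336

class = fixed-axis compound train [3 meshes; 3 ratios multiply, 3 sense flips]
mesh 1 [66T→64T]: running ratio 33/32, sense −
mesh 2 [91T→76T]: running ratio 3003/2432, sense +
mesh 3 [76T→73T]: running ratio 3003/2336, sense −
ω_out/ω_in = -3003/2336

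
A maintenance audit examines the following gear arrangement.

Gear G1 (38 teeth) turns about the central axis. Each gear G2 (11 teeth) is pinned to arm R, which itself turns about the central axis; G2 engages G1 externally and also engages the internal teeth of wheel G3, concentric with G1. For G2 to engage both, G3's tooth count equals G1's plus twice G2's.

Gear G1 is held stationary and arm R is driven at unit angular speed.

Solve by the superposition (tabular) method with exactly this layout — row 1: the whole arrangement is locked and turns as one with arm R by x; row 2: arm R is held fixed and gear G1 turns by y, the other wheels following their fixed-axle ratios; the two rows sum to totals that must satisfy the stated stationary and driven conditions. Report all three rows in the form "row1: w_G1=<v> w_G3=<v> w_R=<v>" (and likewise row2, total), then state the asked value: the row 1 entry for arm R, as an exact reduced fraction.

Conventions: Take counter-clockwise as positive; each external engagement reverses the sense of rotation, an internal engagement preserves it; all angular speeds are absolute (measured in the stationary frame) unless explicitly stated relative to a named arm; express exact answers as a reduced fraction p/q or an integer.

row1: w_G1=1 w_G3=1 w_R=1
row2: w_G1=-1 w_G3=19/30 w_R=0
total: w_G1=0 w_G3=49/30 w_R=1
asked value: 1

recognized (axles ride arm R): planetary set, 38/11/60 teeth
row 1 — lock + rotate with arm: ω_sun = ω_ring = ω_arm = x
superposition row 2 [arm held]: sun y, ring −(38/60)·y, arm 0
boundary: total ω_sun = x + y = 0 and total ω_arm = x = 1  ⇒  y = -1, x = 1
row 2 ring = −(38/60)·(-1) = 19/30
totals (row 1 + row 2): sun 1 + (-1) = 0, ring 1 + 19/30 = 49/30, arm 1 + 0 = 1
asked cell (row1, arm) = 1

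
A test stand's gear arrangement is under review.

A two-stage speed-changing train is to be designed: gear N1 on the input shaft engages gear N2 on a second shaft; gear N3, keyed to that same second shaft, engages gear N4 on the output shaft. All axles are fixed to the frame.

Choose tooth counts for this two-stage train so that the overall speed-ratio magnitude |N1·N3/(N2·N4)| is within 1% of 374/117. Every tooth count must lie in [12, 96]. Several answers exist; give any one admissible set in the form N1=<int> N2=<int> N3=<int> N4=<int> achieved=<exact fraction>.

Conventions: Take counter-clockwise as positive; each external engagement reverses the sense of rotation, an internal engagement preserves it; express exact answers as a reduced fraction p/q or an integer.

2-stage fixed-axis compound train for ratio 374/117
target = 374/117 in lowest terms: an exact hit needs N1·N3 = k·374 and N2·N4 = k·117 for one integer k, every count in [12, 96]; additionally prefer no 1:1 stage (N1 ≠ N2, N3 ≠ N4)
k = 1: no 1:1-free in-range split of k·374 and k·117 into factor pairs; take k = 2
k = 2: N1·N3 = 748 = 17·44, N2·N4 = 234 = 13·18
achieved = 17·44/(13·18) = 374/117; |achieved − target| = 0 ≤ 187/5850 ✓

N1=17 N2=13 N3=44 N4=18 achieved=374/117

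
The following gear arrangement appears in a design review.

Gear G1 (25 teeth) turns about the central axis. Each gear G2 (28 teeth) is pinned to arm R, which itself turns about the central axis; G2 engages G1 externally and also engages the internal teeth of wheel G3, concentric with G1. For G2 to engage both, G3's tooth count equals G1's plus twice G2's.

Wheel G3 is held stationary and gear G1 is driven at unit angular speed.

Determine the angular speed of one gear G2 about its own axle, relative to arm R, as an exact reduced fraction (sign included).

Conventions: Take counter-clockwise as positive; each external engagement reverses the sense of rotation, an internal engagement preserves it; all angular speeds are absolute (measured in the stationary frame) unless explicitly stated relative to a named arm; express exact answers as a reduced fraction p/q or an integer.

-2025/2968

class = planetary set [G3 = 25+2·28 = 81; Willis about the carrier]
ring teeth: 25 + 2·28 = 81
25(ω_sun−ω_arm) = −81(ω_ring−ω_arm),  ω_ring = 0, ω_sun = 1
25(1−ω_arm) = −81(0−ω_arm)  ⇒  106·ω_arm = 25  ⇒  ω_arm = 25/106
sun–planet mesh: 25·(1−25/106) = −28·(ω_p−ω_arm)  ⇒  ω_p−ω_arm = -2025/2968
exact speed ratio = -2025/2968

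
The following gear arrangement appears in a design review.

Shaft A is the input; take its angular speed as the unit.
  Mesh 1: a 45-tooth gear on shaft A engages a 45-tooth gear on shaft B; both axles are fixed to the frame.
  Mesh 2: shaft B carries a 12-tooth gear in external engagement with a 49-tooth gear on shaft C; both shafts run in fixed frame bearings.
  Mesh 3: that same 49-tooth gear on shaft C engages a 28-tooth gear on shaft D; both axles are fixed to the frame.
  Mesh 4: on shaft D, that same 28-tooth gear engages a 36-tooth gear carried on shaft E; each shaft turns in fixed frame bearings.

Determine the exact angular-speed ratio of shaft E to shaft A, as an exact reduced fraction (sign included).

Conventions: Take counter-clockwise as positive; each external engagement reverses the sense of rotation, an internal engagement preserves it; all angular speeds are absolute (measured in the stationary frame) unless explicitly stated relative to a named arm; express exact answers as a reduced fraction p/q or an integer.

class = fixed-axis compound train [4 meshes; 4 ratios multiply, 4 sense flips]
mesh 1 [45T→45T]: running ratio 1, sense −
mesh 2 [12T→49T]: running ratio 12/49, sense +
mesh 3 [49T→28T]: running ratio 3/7, sense −
mesh 4 [28T→36T]: running ratio 1/3, sense +
ω_out/ω_in = 1/3

1/3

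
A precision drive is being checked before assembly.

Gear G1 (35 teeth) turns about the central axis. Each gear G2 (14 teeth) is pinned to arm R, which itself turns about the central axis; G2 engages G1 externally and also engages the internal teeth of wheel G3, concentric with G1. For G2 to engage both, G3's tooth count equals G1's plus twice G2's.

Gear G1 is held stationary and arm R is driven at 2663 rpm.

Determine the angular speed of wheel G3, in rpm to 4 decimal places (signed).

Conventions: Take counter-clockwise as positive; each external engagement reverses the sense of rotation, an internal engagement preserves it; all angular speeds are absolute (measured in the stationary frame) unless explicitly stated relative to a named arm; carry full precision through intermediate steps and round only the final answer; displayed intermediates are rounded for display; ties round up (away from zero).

+4142.4444 rpm

topology: planetary set — G1 35T / G2 14T / G3 63T, arm = carrier (Willis)
normalise by the input: solve with ω_arm = 1, then scale by 2663 rpm
ring teeth: 35 + 2·14 = 63
35(ω_sun−ω_arm) = −63(ω_ring−ω_arm),  ω_sun = 0, ω_arm = 1
ω_ring = 1 − (35/63)(0−1) = 14/9
scale: ω_ring = 14/9 × 2663 rpm = +4142.4444 rpm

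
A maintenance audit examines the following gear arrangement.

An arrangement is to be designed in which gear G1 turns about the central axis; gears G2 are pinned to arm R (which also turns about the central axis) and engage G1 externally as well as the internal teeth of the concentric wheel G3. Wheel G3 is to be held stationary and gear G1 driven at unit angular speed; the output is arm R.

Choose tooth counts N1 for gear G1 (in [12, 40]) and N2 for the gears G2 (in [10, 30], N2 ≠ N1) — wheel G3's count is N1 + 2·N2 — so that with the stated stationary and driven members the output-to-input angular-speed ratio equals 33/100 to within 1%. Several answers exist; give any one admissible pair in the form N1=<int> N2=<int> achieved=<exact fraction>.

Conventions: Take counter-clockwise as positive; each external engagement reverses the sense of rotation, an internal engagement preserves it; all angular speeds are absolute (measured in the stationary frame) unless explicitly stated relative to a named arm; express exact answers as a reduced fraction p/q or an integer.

planetary set to be sized for 33/100 (Willis relation)
Willis with ω_ring = 0: ω_arm/ω_sun = N1/(N1+N3); set equal to 33/100  ⇒  N3/N1 = 1/(33/100) − 1 = 67/33
N3 = N1 + 2·N2  ⇒  N2/N1 = (N3/N1 − 1)/2 = (67/33 − 1)/2 = 17/33
smallest multiple with N1 ≥ 12 and N2 ≥ 10: k = 1  ⇒  N1 = 1·33 = 33, N2 = 1·17 = 17 (N1 ≤ 40, N2 ≤ 30, N2 ≠ N1 ✓), N3 = 33 + 2·17 = 67
check: N1/(N1+N3) with N1 = 33, N3 = 67 gives 33/100; |achieved − target| = 0 ≤ 33/10000 ✓

N1=33 N2=17 achieved=33/100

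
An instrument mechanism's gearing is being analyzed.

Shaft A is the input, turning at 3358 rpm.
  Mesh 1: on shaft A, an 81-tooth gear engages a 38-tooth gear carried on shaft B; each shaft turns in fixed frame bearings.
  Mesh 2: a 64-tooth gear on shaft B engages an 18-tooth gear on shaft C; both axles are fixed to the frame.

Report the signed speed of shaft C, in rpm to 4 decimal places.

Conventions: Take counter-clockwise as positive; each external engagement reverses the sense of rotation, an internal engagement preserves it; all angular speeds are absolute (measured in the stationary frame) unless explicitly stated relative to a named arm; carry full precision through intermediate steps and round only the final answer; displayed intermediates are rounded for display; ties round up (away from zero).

2-mesh fixed-axis compound train (all bearings frame-fixed)
mesh 1 [81T→38T]: ω = 3358.0000×81/38 = 7157.8421 rpm, sense flips to −
mesh 2 [64T→18T]: ω = 7157.8421×64/18 = 25450.1053 rpm, sense flips to +
signed output speed = +25450.1053 rpm

+25450.1053 rpm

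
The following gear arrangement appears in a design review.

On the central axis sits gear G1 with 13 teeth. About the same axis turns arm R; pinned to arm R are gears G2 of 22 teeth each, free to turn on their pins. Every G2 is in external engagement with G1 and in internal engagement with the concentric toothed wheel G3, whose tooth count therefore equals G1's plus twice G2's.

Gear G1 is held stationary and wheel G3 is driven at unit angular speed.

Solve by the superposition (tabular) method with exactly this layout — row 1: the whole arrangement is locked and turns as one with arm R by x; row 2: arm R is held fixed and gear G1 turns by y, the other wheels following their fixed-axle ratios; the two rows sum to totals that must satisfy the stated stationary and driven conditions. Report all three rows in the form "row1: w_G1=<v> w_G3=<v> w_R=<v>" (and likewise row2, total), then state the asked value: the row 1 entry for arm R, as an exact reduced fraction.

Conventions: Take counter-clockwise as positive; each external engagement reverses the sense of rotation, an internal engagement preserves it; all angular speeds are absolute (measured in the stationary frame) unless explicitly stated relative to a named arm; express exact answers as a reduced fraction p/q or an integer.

row1: w_G1=57/70 w_G3=57/70 w_R=57/70
row2: w_G1=-57/70 w_G3=13/70 w_R=0
total: w_G1=0 w_G3=1 w_R=57/70
asked value: 57/70

topology: planetary set — G1 13T / G2 22T / G3 57T, arm = carrier (Willis)
row 1 — lock + rotate with arm: ω_sun = ω_ring = ω_arm = x
superposition row 2 [arm held]: sun y, ring −(13/57)·y, arm 0
boundary: total ω_sun = x + y = 0 and total ω_ring = x − (13/57)·y = 1  ⇒  y = -57/70, x = 57/70
row 2 ring = −(13/57)·(-57/70) = 13/70
totals (row 1 + row 2): sun 57/70 + (-57/70) = 0, ring 57/70 + 13/70 = 1, arm 57/70 + 0 = 57/70
asked cell (row1, arm) = 57/70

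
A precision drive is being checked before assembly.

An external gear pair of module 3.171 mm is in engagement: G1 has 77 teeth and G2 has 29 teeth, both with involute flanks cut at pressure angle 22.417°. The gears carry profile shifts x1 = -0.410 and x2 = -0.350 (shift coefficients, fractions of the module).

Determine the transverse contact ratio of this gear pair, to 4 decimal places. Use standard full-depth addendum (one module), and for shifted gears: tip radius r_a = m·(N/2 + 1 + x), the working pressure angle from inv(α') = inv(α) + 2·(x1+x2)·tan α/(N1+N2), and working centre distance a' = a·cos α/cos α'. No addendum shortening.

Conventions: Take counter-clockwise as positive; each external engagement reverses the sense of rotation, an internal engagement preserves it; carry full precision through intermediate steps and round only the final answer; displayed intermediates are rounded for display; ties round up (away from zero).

1.7932

class = single-mesh tooth geometry [involute pair 77T × 29T, m = 3.171]
base radii: r_b1 = 112.858007, r_b2 = 42.504964
tip radii: r_a1 = 123.954390, r_a2 = 48.040650
inv(α') = inv(22.417°) + 2·(-0.410-0.350)·tan α/(77+29) = 0.01535161  ⇒  α' = 20.19143°
a' = a·cos α / cos α' = 168.0630·cos 22.417°/cos 20.19143° = 165.536043
action lengths: √(r_a1²−r_b1²) = 51.261691, √(r_a2²−r_b2²) = 22.388214
base pitch p_b = π·m·cos α = 9.209192
CR = (51.261691 + 22.388214 − 165.536043·sin 20.19143°)/9.209192 = 1.793192
contact ratio ≈ 1.7932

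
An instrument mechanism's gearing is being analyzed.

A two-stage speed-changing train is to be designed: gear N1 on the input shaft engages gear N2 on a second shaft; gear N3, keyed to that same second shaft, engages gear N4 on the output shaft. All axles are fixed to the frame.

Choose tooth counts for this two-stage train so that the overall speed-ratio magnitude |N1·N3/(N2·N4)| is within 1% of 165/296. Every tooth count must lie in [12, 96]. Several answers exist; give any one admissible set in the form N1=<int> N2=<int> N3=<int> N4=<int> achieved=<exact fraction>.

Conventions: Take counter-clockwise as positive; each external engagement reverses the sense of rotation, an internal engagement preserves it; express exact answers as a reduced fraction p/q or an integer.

N1=15 N2=16 N3=22 N4=37 achieved=165/296

class = fixed-axis compound train [2-stage, 165/296 wanted]
target = 165/296 in lowest terms: an exact hit needs N1·N3 = k·165 and N2·N4 = k·296 for one integer k, every count in [12, 96]; additionally prefer no 1:1 stage (N1 ≠ N2, N3 ≠ N4)
k = 1: no 1:1-free in-range split of k·165 and k·296 into factor pairs; take k = 2
k = 2: N1·N3 = 330 = 15·22, N2·N4 = 592 = 16·37
achieved = 15·22/(16·37) = 165/296; |achieved − target| = 0 ≤ 33/5920 ✓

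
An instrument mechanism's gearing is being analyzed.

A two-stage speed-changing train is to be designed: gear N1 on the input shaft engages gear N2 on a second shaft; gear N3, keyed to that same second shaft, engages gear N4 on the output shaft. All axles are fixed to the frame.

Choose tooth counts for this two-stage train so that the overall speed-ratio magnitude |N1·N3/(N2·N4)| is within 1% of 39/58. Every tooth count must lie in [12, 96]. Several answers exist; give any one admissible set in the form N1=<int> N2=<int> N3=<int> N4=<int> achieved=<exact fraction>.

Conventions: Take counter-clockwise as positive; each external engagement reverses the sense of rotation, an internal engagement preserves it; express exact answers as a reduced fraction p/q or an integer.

N1=13 N2=12 N3=18 N4=29 achieved=39/58

design class (target 39/58): fixed-axis compound train
target = 39/58 in lowest terms: an exact hit needs N1·N3 = k·39 and N2·N4 = k·58 for one integer k, every count in [12, 96]; additionally prefer no 1:1 stage (N1 ≠ N2, N3 ≠ N4)
k = 1…5: no 1:1-free in-range split of k·39 and k·58 into factor pairs; take k = 6
k = 6: N1·N3 = 234 = 13·18, N2·N4 = 348 = 12·29
achieved = 13·18/(12·29) = 39/58; |achieved − target| = 0 ≤ 39/5800 ✓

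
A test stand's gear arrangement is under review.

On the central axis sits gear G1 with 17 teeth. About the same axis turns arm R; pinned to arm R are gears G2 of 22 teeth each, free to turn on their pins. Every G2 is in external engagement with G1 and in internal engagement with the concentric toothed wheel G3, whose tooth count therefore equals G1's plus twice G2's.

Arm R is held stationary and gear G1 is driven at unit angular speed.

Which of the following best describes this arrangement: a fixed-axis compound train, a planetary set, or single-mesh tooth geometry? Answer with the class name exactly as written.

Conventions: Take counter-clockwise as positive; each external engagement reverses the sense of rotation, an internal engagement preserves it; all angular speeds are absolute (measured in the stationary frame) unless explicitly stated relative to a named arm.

recognized (axles ride arm R): planetary set, 17/22/61 teeth
classification: planetary set

planetary set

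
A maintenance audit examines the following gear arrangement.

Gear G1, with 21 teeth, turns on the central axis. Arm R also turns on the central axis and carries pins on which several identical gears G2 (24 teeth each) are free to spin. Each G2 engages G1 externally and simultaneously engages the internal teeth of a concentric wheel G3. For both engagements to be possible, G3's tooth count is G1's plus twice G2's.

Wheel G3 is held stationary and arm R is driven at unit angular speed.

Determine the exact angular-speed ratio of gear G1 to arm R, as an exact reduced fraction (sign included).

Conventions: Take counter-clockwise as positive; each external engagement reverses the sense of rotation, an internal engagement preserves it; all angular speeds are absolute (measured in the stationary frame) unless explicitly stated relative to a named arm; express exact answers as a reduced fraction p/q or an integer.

30/7

planetary set (21T centre, 24T on arm, 69T internal) — Willis relation
ring teeth: 21 + 2·24 = 69
21(ω_sun−ω_arm) = −69(ω_ring−ω_arm),  ω_ring = 0, ω_arm = 1
ω_sun = 1 − (69/21)(0−1) = 30/7
ω_out/ω_in = 30/7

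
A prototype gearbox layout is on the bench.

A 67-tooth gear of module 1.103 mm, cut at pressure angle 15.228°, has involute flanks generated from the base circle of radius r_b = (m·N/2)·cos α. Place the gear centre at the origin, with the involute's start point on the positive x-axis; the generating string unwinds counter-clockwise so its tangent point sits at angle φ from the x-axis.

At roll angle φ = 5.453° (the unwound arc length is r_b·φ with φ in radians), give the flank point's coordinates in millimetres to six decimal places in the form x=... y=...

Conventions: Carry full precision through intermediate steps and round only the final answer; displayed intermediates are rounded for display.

x=35.814208 y=0.010236

topology: single-mesh involute geometry — m = 1.103, N = 67
pitch radius r_p = m·N/2 = 1.103·67/2 = 36.950500
base radius r_b = r_p·cos α = 36.950500·cos 15.228° = 35.653103
roll angle φ = 5.453° = 0.09517280 rad
x = r_b·(cos φ + φ·sin φ) = 35.814208
y = r_b·(sin φ − φ·cos φ) = 0.010236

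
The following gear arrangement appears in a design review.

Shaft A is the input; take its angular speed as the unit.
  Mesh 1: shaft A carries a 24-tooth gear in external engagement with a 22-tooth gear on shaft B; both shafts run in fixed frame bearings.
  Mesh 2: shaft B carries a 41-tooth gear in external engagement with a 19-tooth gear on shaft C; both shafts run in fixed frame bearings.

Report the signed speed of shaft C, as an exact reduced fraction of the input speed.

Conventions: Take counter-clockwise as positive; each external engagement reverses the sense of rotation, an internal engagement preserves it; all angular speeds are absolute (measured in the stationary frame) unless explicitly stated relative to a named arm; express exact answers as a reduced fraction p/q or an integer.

2-mesh fixed-axis compound train (all bearings frame-fixed)
mesh 1 [24T→22T]: |ω|/ω_in = 1×24/22 = 12/11, sense flips to −
mesh 2 [41T→19T]: |ω|/ω_in = (12/11)×41/19 = 492/209, sense flips to +
signed output speed (× input speed) = 492/209

492/209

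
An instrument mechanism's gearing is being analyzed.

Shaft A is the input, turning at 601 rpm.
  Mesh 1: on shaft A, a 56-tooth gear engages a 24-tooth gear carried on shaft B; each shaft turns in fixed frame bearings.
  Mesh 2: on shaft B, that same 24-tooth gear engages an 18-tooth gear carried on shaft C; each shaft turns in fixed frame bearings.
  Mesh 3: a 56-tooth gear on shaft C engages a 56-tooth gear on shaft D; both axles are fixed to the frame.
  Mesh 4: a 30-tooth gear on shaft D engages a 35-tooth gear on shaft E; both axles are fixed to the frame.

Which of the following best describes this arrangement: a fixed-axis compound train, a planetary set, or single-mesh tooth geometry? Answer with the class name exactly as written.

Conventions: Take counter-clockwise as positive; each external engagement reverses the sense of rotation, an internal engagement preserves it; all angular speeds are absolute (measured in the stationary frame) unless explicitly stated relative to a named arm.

class = fixed-axis compound train [4 meshes; 4 ratios multiply, 4 sense flips]
classification: fixed-axis compound train

fixed-axis compound train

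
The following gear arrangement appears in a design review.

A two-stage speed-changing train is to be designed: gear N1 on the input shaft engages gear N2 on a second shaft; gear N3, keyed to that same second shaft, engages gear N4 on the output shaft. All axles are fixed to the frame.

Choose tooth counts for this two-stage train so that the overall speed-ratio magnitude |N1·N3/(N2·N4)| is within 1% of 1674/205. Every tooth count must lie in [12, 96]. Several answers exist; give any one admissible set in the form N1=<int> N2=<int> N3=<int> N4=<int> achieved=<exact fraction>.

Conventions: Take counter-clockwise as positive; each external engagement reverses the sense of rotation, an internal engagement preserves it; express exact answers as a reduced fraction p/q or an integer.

N1=54 N2=15 N3=93 N4=41 achieved=1674/205

design class (target 1674/205): fixed-axis compound train
target = 1674/205 in lowest terms: an exact hit needs N1·N3 = k·1674 and N2·N4 = k·205 for one integer k, every count in [12, 96]; additionally prefer no 1:1 stage (N1 ≠ N2, N3 ≠ N4)
k = 1…2: no 1:1-free in-range split of k·1674 and k·205 into factor pairs; take k = 3
k = 3: N1·N3 = 5022 = 54·93, N2·N4 = 615 = 15·41
achieved = 54·93/(15·41) = 1674/205; |achieved − target| = 0 ≤ 837/10250 ✓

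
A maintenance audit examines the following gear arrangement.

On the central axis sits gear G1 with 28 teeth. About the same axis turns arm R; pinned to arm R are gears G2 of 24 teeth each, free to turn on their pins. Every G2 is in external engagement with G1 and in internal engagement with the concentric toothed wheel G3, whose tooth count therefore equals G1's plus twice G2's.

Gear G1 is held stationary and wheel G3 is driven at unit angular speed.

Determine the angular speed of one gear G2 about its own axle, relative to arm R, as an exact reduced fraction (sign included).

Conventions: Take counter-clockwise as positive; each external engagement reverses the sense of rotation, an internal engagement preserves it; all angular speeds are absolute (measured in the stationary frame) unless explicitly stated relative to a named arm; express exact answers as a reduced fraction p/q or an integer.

topology: planetary set — G1 28T / G2 24T / G3 76T, arm = carrier (Willis)
ring teeth: 28 + 2·24 = 76
28(ω_sun−ω_arm) = −76(ω_ring−ω_arm),  ω_sun = 0, ω_ring = 1
28(0−ω_arm) = −76(1−ω_arm)  ⇒  104·ω_arm = 76  ⇒  ω_arm = 19/26
sun–planet mesh: 28·(0−19/26) = −24·(ω_p−ω_arm)  ⇒  ω_p−ω_arm = 133/156
exact speed ratio = 133/156

133/156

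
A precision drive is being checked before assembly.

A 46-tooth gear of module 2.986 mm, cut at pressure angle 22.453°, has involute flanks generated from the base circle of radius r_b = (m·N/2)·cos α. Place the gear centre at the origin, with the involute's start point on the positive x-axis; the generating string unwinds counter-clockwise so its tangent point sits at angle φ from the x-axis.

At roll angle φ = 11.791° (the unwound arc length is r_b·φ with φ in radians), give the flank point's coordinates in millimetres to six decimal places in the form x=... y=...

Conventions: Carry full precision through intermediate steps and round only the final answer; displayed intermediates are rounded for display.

x=64.801562 y=0.183613

class = single-mesh tooth geometry [base-circle involute, m = 2.986, 46T]
pitch radius r_p = m·N/2 = 2.986·46/2 = 68.678000
base radius r_b = r_p·cos α = 68.678000·cos 22.453° = 63.471736
roll angle φ = 11.791° = 0.20579177 rad
x = r_b·(cos φ + φ·sin φ) = 64.801562
y = r_b·(sin φ − φ·cos φ) = 0.183613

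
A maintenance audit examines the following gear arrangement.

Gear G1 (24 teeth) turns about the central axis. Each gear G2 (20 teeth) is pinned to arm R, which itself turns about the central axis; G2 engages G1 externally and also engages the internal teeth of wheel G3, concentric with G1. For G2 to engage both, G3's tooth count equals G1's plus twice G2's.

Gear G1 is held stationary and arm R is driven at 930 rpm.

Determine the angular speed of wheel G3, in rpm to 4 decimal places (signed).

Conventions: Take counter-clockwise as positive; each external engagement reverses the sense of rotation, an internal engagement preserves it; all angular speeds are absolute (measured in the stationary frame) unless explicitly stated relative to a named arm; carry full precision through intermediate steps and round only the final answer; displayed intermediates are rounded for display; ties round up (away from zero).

+1278.7500 rpm

topology: planetary set — G1 24T / G2 20T / G3 64T, arm = carrier (Willis)
normalise by the input: solve with ω_arm = 1, then scale by 930 rpm
ring teeth: 24 + 2·20 = 64
24(ω_sun−ω_arm) = −64(ω_ring−ω_arm),  ω_sun = 0, ω_arm = 1
ω_ring = 1 − (24/64)(0−1) = 11/8
scale: ω_ring = 11/8 × 930 rpm = +1278.7500 rpm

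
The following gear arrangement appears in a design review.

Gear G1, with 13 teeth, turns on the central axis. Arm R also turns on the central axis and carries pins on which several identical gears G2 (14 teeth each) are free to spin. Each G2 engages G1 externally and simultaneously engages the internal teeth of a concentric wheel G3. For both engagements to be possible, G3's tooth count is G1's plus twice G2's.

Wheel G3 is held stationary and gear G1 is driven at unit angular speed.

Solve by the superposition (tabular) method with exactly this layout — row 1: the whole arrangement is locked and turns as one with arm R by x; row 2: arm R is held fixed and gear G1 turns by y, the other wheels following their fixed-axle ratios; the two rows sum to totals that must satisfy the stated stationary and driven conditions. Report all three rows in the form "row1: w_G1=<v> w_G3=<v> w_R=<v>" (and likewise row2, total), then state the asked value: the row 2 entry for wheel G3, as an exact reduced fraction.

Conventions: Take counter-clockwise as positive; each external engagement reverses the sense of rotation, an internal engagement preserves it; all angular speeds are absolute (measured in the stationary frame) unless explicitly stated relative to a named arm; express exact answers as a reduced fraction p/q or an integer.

class = planetary set [G3 = 13+2·14 = 41; Willis about the carrier]
row 1: whole set turns with the arm by x
row 2: sun turns y, ring = −(13/41)·y, arm 0
boundary: total ω_ring = x − (13/41)·y = 0 and total ω_sun = x + y = 1  ⇒  y = 41/54, x = 13/54
row 2 ring = −(13/41)·41/54 = -13/54
totals (row 1 + row 2): sun 13/54 + 41/54 = 1, ring 13/54 + (-13/54) = 0, arm 13/54 + 0 = 13/54
asked cell (row2, ring) = -13/54

row1: w_G1=13/54 w_G3=13/54 w_R=13/54
row2: w_G1=41/54 w_G3=-13/54 w_R=0
total: w_G1=1 w_G3=0 w_R=13/54
asked value: -13/54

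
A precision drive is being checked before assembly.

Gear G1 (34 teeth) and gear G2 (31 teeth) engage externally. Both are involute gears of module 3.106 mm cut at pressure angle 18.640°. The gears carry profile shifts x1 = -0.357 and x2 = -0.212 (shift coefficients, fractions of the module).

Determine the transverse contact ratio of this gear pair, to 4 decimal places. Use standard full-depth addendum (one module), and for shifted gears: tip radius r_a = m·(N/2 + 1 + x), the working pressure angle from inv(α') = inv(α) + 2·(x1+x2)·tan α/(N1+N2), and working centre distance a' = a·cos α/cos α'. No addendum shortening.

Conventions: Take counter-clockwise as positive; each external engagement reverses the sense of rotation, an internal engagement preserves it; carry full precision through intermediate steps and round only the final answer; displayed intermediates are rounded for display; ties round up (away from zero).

recognized (one external pair, fixed centres): single-mesh tooth geometry, m = 3.106, N1 = 34, N2 = 31
base radii: r_b1 = 50.032298, r_b2 = 45.617683
tip radii: r_a1 = 54.799158, r_a2 = 50.590528
inv(α') = inv(18.640°) + 2·(-0.357-0.212)·tan α/(34+31) = 0.00607959  ⇒  α' = 14.94375°
a' = a·cos α / cos α' = 100.9450·cos 18.640°/cos 14.94375° = 98.998151
action lengths: √(r_a1²−r_b1²) = 22.354349, √(r_a2²−r_b2²) = 21.873009
base pitch p_b = π·m·cos α = 9.245947
CR = (22.354349 + 21.873009 − 98.998151·sin 14.94375°)/9.245947 = 2.022361
contact ratio ≈ 2.0224

2.0224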